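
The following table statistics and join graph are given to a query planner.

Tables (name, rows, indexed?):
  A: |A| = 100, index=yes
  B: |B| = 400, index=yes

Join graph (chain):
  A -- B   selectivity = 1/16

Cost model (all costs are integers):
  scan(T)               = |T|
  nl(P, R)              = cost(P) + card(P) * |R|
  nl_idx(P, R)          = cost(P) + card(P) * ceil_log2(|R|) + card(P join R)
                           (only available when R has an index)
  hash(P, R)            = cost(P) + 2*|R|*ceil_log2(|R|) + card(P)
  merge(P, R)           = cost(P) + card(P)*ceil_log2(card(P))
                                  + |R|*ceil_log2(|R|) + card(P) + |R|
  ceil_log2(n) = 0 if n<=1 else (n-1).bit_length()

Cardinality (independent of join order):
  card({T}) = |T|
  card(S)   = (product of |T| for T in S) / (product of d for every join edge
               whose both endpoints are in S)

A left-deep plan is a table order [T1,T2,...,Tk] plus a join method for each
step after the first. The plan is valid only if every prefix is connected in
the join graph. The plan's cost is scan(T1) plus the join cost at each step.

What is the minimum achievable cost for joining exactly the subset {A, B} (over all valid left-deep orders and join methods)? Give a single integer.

Selinger DP over subsets of {A,B}:
  {A}: scan cost=100, card=100
  {B}: scan cost=400, card=400
  {AB}: card=2500; try (A,hash)→2200, (B,nl_idx)→3500, (B,merge)→4900, (A,merge)→5200, (A,nl_idx)→5700, (B,hash)→7400 …(+2); best=2200 via (A,hash)

2200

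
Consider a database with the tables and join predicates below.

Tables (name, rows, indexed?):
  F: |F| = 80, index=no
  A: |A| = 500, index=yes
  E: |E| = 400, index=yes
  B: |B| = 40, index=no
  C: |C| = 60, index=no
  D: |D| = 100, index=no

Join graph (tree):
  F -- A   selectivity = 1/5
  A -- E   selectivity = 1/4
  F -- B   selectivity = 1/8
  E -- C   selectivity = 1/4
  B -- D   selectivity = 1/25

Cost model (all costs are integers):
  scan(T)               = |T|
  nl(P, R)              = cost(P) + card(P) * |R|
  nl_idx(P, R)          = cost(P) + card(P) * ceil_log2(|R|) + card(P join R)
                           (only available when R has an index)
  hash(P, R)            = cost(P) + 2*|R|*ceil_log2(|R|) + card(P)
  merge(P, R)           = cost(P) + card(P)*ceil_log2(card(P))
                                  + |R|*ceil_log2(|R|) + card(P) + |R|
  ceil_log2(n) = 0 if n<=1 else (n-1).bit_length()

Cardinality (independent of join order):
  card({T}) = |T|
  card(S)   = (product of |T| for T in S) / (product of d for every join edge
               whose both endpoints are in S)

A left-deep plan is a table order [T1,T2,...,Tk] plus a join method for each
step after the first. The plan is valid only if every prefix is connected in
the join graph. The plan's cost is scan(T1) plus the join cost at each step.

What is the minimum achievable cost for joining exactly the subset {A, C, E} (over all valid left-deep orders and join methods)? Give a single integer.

Selinger DP over subsets of {A,C,E}:
  {A}: scan cost=500, card=500
  {E}: scan cost=400, card=400
  {C}: scan cost=60, card=60
  {AE}: card=50000; try (E,hash)→8200, (A,merge)→9400, (E,merge)→9500, (A,hash)→9800, (A,nl_idx)→54000, (E,nl_idx)→55000 …(+2); best=8200 via (E,hash)
  {CE}: card=6000; try (C,hash)→1520, (E,merge)→4480, (C,merge)→4820, (E,nl_idx)→6600, (E,hash)→7320, (E,nl)→24060 …(+1); best=1520 via (C,hash)
  {ACE}: card=750000; try (A,hash)→16520, (C,hash)→58920, (A,merge)→90520, (A,nl_idx)→805520, (C,merge)→858620, (A,nl)→3001520 …(+1); best=16520 via (A,hash)

16520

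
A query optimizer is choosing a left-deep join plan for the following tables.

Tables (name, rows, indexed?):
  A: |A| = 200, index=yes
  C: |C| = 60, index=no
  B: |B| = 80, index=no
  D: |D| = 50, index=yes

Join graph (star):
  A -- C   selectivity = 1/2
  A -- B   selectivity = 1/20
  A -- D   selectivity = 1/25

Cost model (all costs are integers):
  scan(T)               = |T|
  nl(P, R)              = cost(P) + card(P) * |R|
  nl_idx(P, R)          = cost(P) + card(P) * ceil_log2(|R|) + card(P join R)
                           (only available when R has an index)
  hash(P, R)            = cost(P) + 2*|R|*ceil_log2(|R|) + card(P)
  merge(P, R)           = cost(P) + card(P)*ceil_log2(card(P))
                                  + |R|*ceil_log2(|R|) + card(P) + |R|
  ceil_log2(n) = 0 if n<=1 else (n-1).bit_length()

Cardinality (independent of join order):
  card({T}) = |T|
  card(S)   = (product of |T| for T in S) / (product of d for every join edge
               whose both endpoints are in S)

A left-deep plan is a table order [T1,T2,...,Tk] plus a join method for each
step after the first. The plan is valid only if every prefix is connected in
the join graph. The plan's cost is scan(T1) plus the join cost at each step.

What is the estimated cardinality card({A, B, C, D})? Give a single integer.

48000

Tables in S: A(200), B(80), C(60), D(50)
Edges inside S: A-C(d=2), A-B(d=20), A-D(d=25)
numerator = 200 * 80 * 60 * 50 = 48000000
denominator = 2 * 20 * 25 = 1000
card(S) = 48000000 / 1000 = 48000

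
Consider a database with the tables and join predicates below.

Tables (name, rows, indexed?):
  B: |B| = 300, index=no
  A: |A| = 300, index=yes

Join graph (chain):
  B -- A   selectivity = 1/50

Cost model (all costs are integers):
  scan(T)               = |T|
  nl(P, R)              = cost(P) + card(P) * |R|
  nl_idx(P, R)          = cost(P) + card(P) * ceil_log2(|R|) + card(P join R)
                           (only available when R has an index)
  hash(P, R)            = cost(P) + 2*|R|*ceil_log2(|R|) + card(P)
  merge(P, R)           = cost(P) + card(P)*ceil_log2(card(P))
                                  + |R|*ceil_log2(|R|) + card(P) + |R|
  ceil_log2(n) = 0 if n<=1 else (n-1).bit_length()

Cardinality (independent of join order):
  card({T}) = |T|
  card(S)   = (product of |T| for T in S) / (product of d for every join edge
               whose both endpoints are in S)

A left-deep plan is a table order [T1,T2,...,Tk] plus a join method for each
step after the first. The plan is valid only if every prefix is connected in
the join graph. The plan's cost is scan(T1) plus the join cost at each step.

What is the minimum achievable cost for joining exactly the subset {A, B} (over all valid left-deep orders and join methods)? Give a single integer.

Selinger DP over subsets of {A,B}:
  {B}: scan cost=300, card=300
  {A}: scan cost=300, card=300
  {AB}: card=1800; try (A,nl_idx)→4800, (B,hash)→6000, (A,hash)→6000, (B,merge)→6300, (A,merge)→6300, (B,nl)→90300 …(+1); best=4800 via (A,nl_idx)

4800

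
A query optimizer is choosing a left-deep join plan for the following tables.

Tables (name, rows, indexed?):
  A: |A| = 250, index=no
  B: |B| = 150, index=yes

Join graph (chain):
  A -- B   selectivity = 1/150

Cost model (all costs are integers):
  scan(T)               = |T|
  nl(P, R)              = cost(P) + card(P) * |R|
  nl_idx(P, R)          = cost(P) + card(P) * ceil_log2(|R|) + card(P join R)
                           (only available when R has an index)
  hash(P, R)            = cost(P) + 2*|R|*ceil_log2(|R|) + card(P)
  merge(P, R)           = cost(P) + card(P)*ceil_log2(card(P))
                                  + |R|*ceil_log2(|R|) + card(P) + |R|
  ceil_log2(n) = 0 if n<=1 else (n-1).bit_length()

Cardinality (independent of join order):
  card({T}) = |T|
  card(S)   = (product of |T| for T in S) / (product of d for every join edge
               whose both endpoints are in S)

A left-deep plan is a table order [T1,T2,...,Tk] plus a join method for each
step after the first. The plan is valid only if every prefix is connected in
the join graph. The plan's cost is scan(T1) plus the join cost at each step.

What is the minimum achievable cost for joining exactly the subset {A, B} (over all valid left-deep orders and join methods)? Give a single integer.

Selinger DP over subsets of {A,B}:
  {A}: scan cost=250, card=250
  {B}: scan cost=150, card=150
  {AB}: card=250; try (B,nl_idx)→2500, (B,hash)→2900, (A,merge)→3750, (B,merge)→3850, (A,hash)→4300, (A,nl)→37650 …(+1); best=2500 via (B,nl_idx)

2500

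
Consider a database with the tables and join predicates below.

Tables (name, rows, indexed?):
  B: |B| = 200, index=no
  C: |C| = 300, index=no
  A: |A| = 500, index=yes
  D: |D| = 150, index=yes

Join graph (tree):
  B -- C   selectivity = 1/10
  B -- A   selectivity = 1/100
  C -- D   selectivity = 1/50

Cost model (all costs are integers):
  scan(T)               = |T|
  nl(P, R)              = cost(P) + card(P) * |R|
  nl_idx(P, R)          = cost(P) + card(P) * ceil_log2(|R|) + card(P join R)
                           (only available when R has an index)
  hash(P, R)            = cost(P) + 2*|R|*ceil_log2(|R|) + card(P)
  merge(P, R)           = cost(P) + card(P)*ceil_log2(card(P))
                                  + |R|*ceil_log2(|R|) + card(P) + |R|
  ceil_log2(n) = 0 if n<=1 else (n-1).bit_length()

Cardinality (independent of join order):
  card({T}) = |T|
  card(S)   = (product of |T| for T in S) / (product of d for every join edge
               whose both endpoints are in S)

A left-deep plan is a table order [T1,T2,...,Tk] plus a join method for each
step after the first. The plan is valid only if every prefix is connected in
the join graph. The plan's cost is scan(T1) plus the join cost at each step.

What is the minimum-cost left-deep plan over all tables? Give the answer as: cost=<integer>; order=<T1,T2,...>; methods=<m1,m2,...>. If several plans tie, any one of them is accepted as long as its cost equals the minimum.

Selinger DP (subsets sized 1..n):
  {B}: scan cost=200, card=200
  {C}: scan cost=300, card=300
  {A}: scan cost=500, card=500
  {D}: scan cost=150, card=150
  {BC}: card=6000; try (B,hash)→3800, (C,merge)→5000, (B,merge)→5100, (C,hash)→5800, (C,nl)→60200, (B,nl)→60300; best=3800 via (B,hash)
  {AB}: card=1000; try (A,nl_idx)→3000, (B,hash)→4200, (A,merge)→7000, (B,merge)→7300, (A,hash)→9400, (A,nl)→100200 …(+1); best=3000 via (A,nl_idx)
  {CD}: card=900; try (D,hash)→3000, (D,nl_idx)→3600, (C,merge)→4500, (D,merge)→4650, (C,hash)→5700, (C,nl)→45150 …(+1); best=3000 via (D,hash)
  {ABC}: card=30000; try (C,hash)→9400, (C,merge)→17000, (A,hash)→18800, (A,nl_idx)→87800, (A,merge)→92800, (C,nl)→303000 …(+1); best=9400 via (C,hash)
  {BCD}: card=18000; try (B,hash)→7100, (D,hash)→12200, (B,merge)→14700, (D,nl_idx)→69800, (D,merge)→89150, (B,nl)→183000 …(+1); best=7100 via (B,hash)
  {ABCD}: card=90000; try (A,hash)→34100, (D,hash)→41800, (A,nl_idx)→259100, (A,merge)→300100, (D,nl_idx)→339400, (D,merge)→490750 …(+2); best=34100 via (A,hash)

cost=34100; order=C,D,B,A; methods=hash,hash,hash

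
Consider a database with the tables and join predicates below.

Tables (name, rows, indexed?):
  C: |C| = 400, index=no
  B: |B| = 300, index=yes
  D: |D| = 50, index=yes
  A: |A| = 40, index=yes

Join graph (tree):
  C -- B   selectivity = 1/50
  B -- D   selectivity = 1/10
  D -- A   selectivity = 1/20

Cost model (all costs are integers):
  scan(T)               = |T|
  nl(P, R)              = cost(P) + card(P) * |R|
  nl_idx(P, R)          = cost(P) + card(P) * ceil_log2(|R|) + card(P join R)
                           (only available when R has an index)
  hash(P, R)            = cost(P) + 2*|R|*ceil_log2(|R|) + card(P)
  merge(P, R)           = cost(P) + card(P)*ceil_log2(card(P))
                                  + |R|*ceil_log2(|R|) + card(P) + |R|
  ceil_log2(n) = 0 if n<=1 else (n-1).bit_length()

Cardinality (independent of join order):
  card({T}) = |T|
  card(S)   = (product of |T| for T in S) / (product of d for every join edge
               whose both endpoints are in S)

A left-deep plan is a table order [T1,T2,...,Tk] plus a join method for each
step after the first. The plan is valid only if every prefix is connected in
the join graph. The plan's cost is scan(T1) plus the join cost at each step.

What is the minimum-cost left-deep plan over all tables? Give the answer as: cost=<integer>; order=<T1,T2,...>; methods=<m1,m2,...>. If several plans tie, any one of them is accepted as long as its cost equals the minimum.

Selinger DP (subsets sized 1..n):
  {C}: scan cost=400, card=400
  {B}: scan cost=300, card=300
  {D}: scan cost=50, card=50
  {A}: scan cost=40, card=40
  {BC}: card=2400; try (B,hash)→6200, (B,nl_idx)→6400, (C,merge)→7300, (B,merge)→7400, (C,hash)→7800, (C,nl)→120300 …(+1); best=6200 via (B,hash)
  {BD}: card=1500; try (D,hash)→1200, (B,nl_idx)→2000, (B,merge)→3400, (D,nl_idx)→3600, (D,merge)→3650, (B,hash)→5500 …(+2); best=1200 via (D,hash)
  {AD}: card=100; try (D,nl_idx)→380, (A,nl_idx)→450, (A,hash)→580, (D,merge)→670, (D,hash)→680, (A,merge)→680 …(+2); best=380 via (D,nl_idx)
  {BCD}: card=12000; try (D,hash)→9200, (C,hash)→9900, (C,merge)→23200, (D,nl_idx)→32600, (D,merge)→37750, (D,nl)→126200 …(+1); best=9200 via (D,hash)
  {ABD}: card=3000; try (A,hash)→3180, (B,merge)→4180, (B,nl_idx)→4280, (B,hash)→5880, (A,nl_idx)→13200, (A,merge)→19480 …(+2); best=3180 via (A,hash)
  {ABCD}: card=24000; try (C,hash)→13380, (A,hash)→21680, (C,merge)→46180, (A,nl_idx)→105200, (A,merge)→189480, (A,nl)→489200 …(+1); best=13380 via (C,hash)

cost=13380; order=B,D,A,C; methods=hash,hash,hash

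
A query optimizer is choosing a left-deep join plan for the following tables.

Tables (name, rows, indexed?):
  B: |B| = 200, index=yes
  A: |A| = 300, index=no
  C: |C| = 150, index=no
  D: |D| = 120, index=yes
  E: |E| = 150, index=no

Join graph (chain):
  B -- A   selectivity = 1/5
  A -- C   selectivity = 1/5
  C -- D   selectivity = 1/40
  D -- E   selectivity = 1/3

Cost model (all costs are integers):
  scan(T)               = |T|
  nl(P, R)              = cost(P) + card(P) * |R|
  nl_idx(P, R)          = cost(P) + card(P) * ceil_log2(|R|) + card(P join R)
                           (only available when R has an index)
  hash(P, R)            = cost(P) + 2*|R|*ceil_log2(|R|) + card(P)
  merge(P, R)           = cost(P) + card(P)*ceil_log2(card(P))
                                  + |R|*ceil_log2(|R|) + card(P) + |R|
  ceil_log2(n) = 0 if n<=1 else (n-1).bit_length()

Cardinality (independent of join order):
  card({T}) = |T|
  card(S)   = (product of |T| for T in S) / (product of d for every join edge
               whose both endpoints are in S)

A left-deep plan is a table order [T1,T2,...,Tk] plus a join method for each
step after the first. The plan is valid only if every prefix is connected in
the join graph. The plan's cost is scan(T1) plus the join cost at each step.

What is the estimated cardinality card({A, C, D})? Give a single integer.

27000

Tables in S: A(300), C(150), D(120)
Edges inside S: A-C(d=5), C-D(d=40)
numerator = 300 * 150 * 120 = 5400000
denominator = 5 * 40 = 200
card(S) = 5400000 / 200 = 27000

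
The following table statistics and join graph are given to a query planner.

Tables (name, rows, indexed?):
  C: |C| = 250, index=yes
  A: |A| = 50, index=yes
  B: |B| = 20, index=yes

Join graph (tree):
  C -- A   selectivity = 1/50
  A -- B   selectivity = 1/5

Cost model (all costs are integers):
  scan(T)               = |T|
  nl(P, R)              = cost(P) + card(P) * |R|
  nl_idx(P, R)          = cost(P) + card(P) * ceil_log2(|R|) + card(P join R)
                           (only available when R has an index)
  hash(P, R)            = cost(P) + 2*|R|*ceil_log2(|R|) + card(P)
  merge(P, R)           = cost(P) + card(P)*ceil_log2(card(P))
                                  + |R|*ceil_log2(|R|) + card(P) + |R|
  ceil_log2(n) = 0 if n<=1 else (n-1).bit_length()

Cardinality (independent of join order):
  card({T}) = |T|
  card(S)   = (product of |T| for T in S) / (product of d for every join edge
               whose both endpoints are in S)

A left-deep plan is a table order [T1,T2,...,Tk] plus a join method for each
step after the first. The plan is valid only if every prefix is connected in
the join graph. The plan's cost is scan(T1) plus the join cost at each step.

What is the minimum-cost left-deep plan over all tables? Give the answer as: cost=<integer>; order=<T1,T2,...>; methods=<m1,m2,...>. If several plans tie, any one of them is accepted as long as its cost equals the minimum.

Selinger DP (subsets sized 1..n):
  {C}: scan cost=250, card=250
  {A}: scan cost=50, card=50
  {B}: scan cost=20, card=20
  {AC}: card=250; try (C,nl_idx)→700, (A,hash)→1100, (A,nl_idx)→2000, (C,merge)→2650, (A,merge)→2850, (C,hash)→4100 …(+2); best=700 via (C,nl_idx)
  {AB}: card=200; try (B,hash)→300, (A,nl_idx)→340, (A,merge)→490, (B,nl_idx)→500, (B,merge)→520, (A,hash)→640 …(+2); best=300 via (B,hash)
  {ABC}: card=1000; try (B,hash)→1150, (C,nl_idx)→2900, (B,nl_idx)→2950, (B,merge)→3070, (C,merge)→4350, (C,hash)→4500 …(+2); best=1150 via (B,hash)

cost=1150; order=A,C,B; methods=nl_idx,hash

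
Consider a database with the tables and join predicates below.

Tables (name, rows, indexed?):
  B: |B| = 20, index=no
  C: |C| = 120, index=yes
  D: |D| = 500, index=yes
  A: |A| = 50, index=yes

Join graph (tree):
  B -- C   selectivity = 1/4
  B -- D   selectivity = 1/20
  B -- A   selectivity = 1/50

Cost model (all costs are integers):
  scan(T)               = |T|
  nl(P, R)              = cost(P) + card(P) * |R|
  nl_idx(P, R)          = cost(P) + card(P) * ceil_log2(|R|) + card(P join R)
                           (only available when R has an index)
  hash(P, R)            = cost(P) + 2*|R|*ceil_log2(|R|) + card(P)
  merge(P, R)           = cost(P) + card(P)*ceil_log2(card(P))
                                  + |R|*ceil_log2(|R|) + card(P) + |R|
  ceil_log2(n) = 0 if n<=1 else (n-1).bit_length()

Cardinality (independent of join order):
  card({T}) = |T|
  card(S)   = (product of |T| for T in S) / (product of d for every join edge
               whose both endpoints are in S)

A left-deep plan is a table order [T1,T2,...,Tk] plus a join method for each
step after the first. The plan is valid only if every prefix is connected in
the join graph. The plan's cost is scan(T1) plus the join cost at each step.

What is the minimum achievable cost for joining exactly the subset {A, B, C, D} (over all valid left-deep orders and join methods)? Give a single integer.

3020

Selinger DP over subsets of {A,B,C,D}:
  {B}: scan cost=20, card=20
  {C}: scan cost=120, card=120
  {D}: scan cost=500, card=500
  {A}: scan cost=50, card=50
  {BC}: card=600; try (B,hash)→440, (C,nl_idx)→760, (C,merge)→1100, (B,merge)→1200, (C,hash)→1720, (C,nl)→2420 …(+1); best=440 via (B,hash)
  {BD}: card=500; try (D,nl_idx)→700, (B,hash)→1200, (D,merge)→5140, (B,merge)→5620, (D,hash)→9040, (D,nl)→10020 …(+1); best=700 via (D,nl_idx)
  {AB}: card=20; try (A,nl_idx)→160, (B,hash)→300, (A,merge)→490, (B,merge)→520, (A,hash)→640, (A,nl)→1020 …(+1); best=160 via (A,nl_idx)
  {BCD}: card=15000; try (C,hash)→2880, (C,merge)→6660, (D,hash)→10040, (D,merge)→12040, (C,nl_idx)→19200, (D,nl_idx)→20840 …(+2); best=2880 via (C,hash)
  {ABC}: card=600; try (C,nl_idx)→900, (C,merge)→1240, (A,hash)→1640, (C,hash)→1860, (C,nl)→2560, (A,nl_idx)→4640 …(+2); best=900 via (C,nl_idx)
  {ABD}: card=500; try (D,nl_idx)→840, (A,hash)→1800, (A,nl_idx)→4200, (D,merge)→5280, (A,merge)→6050, (D,hash)→9180 …(+2); best=840 via (D,nl_idx)
  {ABCD}: card=15000; try (C,hash)→3020, (C,merge)→6800, (D,hash)→10500, (D,merge)→12500, (A,hash)→18480, (C,nl_idx)→19340 …(+6); best=3020 via (C,hash)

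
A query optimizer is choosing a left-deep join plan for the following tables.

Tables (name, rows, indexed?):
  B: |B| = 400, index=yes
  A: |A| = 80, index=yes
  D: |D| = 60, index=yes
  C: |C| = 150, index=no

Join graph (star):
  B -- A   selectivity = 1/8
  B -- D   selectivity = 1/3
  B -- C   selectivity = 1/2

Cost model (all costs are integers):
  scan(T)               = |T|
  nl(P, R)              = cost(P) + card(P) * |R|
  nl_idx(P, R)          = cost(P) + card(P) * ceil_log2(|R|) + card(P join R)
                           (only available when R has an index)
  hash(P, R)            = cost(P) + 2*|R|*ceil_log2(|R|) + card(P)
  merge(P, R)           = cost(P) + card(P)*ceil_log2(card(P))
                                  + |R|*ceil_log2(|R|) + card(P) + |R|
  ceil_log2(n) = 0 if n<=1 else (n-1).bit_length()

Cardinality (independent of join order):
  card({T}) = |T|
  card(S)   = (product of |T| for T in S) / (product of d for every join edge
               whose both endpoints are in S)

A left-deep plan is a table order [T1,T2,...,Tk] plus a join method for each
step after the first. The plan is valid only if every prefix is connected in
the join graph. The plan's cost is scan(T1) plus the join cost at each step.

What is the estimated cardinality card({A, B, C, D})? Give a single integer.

Tables in S: A(80), B(400), C(150), D(60)
Edges inside S: B-A(d=8), B-D(d=3), B-C(d=2)
numerator = 80 * 400 * 150 * 60 = 288000000
denominator = 8 * 3 * 2 = 48
card(S) = 288000000 / 48 = 6000000

6000000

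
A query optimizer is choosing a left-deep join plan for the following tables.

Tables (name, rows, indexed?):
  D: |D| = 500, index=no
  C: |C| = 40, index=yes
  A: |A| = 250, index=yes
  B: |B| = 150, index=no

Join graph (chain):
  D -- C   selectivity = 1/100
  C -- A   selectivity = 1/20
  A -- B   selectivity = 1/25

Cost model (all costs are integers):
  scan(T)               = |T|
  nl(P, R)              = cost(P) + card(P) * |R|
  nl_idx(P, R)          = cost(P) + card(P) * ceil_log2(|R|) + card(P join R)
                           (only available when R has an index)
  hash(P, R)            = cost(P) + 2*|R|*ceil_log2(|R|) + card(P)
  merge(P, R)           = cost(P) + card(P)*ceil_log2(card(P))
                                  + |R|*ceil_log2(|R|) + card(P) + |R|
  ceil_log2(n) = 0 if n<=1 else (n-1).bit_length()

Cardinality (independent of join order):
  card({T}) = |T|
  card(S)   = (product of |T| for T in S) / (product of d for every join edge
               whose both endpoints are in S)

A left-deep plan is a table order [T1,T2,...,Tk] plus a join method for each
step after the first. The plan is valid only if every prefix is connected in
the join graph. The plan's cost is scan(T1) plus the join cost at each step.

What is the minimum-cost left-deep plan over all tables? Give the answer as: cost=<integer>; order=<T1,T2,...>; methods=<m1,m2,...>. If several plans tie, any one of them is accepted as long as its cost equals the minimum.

Selinger DP (subsets sized 1..n):
  {D}: scan cost=500, card=500
  {C}: scan cost=40, card=40
  {A}: scan cost=250, card=250
  {B}: scan cost=150, card=150
  {CD}: card=200; try (C,hash)→1480, (C,nl_idx)→3700, (D,merge)→5320, (C,merge)→5780, (D,hash)→9080, (D,nl)→20040 …(+1); best=1480 via (C,hash)
  {AC}: card=500; try (A,nl_idx)→860, (C,hash)→980, (C,nl_idx)→2250, (A,merge)→2570, (C,merge)→2780, (A,hash)→4080 …(+2); best=860 via (A,nl_idx)
  {AB}: card=1500; try (A,nl_idx)→2850, (B,hash)→2900, (A,merge)→3750, (B,merge)→3850, (A,hash)→4300, (A,nl)→37650 …(+1); best=2850 via (A,nl_idx)
  {ACD}: card=2500; try (A,merge)→5530, (A,nl_idx)→5580, (A,hash)→5680, (D,hash)→10360, (D,merge)→10860, (A,nl)→51480 …(+1); best=5530 via (A,merge)
  {ABC}: card=3000; try (B,hash)→3760, (C,hash)→4830, (B,merge)→7210, (C,nl_idx)→14850, (C,merge)→21130, (C,nl)→62850 …(+1); best=3760 via (B,hash)
  {ABCD}: card=15000; try (B,hash)→10430, (D,hash)→15760, (B,merge)→39380, (D,merge)→47760, (B,nl)→380530, (D,nl)→1503760; best=10430 via (B,hash)

cost=10430; order=D,C,A,B; methods=hash,merge,hash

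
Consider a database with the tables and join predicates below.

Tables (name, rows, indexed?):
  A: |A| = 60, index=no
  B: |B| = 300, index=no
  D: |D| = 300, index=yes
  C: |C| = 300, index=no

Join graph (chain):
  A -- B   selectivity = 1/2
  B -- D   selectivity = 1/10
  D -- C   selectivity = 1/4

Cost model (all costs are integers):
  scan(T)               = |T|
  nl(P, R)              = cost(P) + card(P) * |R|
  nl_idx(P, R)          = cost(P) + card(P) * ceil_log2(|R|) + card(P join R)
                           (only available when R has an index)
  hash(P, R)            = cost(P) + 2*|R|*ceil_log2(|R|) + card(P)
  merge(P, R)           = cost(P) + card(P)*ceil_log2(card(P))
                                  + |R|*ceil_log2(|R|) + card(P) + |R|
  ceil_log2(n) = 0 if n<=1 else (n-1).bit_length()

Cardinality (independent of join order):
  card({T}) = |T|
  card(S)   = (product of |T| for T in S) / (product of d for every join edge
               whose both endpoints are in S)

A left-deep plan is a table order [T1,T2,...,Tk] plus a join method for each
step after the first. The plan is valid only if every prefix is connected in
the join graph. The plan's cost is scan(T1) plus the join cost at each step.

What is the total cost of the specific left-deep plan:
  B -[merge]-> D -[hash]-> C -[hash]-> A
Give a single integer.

step 1: scan B: cost=300, card=300
step 2: join D via merge
    card(P join D) = 300*300/(10) = 9000
    cost = 300 + 300*9 + 300*9 + 300 + 300 = 6300
step 3: join C via hash
    card(P join C) = 9000*300/(4) = 675000
    cost = 6300 + 2*300*9 + 9000 = 20700
step 4: join A via hash
    card(P join A) = 675000*60/(2) = 20250000
    cost = 20700 + 2*60*6 + 675000 = 696420

696420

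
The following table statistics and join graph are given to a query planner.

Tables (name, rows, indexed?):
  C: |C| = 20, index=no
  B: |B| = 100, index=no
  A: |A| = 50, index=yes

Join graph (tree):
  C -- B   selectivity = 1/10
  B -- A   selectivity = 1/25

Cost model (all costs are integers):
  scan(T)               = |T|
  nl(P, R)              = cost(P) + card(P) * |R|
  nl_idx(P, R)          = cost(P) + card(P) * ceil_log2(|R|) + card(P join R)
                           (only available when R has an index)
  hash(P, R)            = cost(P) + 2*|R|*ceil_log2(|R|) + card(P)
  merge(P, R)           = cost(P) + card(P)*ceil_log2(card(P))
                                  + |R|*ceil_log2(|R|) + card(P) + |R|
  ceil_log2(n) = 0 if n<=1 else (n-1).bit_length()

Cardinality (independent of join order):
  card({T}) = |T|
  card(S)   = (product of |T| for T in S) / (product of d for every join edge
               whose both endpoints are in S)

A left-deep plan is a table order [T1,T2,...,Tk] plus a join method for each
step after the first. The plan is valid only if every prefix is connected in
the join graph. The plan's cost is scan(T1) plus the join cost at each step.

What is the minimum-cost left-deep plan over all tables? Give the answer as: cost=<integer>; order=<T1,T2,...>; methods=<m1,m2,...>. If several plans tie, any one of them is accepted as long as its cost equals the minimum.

Selinger DP (subsets sized 1..n):
  {C}: scan cost=20, card=20
  {B}: scan cost=100, card=100
  {A}: scan cost=50, card=50
  {BC}: card=200; try (C,hash)→400, (B,merge)→940, (C,merge)→1020, (B,hash)→1440, (B,nl)→2020, (C,nl)→2100; best=400 via (C,hash)
  {AB}: card=200; try (A,hash)→800, (A,nl_idx)→900, (B,merge)→1200, (A,merge)→1250, (B,hash)→1500, (B,nl)→5050 …(+1); best=800 via (A,hash)
  {ABC}: card=400; try (C,hash)→1200, (A,hash)→1200, (A,nl_idx)→2000, (A,merge)→2550, (C,merge)→2720, (C,nl)→4800 …(+1); best=1200 via (C,hash)

cost=1200; order=B,A,C; methods=hash,hash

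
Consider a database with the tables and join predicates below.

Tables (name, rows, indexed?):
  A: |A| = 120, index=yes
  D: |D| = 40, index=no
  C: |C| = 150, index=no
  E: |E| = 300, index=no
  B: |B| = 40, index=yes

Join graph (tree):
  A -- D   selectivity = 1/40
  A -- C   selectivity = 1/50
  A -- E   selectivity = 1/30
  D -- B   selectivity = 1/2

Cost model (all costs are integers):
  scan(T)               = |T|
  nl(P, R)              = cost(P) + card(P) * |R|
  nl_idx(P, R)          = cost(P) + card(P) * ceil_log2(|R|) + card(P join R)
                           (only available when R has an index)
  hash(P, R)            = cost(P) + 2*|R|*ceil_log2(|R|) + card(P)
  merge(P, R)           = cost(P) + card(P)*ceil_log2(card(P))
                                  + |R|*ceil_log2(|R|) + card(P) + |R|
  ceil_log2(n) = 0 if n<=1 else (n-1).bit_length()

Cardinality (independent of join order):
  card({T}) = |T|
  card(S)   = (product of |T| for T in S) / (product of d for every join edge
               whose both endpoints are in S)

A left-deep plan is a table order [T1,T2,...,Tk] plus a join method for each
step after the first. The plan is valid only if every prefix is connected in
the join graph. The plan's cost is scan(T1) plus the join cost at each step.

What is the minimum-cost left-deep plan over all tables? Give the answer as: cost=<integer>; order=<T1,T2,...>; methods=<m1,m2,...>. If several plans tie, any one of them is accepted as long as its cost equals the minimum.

cost=11640; order=E,A,D,C,B; methods=hash,hash,hash,hash

Selinger DP (subsets sized 1..n):
  {A}: scan cost=120, card=120
  {D}: scan cost=40, card=40
  {C}: scan cost=150, card=150
  {E}: scan cost=300, card=300
  {B}: scan cost=40, card=40
  {AD}: card=120; try (A,nl_idx)→440, (D,hash)→720, (A,merge)→1280, (D,merge)→1360, (A,hash)→1760, (A,nl)→4840 …(+1); best=440 via (A,nl_idx)
  {AC}: card=360; try (A,nl_idx)→1560, (A,hash)→1980, (C,merge)→2430, (A,merge)→2460, (C,hash)→2640, (C,nl)→18120 …(+1); best=1560 via (A,nl_idx)
  {AE}: card=1200; try (A,hash)→2280, (A,nl_idx)→3600, (E,merge)→4080, (A,merge)→4260, (E,hash)→5640, (E,nl)→36120 …(+1); best=2280 via (A,hash)
  {BD}: card=800; try (D,hash)→560, (B,hash)→560, (D,merge)→600, (B,merge)→600, (B,nl_idx)→1080, (D,nl)→1640 …(+1); best=560 via (D,hash)
  {ACD}: card=360; try (D,hash)→2400, (C,merge)→2750, (C,hash)→2960, (D,merge)→5440, (D,nl)→15960, (C,nl)→18440; best=2400 via (D,hash)
  {ADE}: card=1200; try (D,hash)→3960, (E,merge)→4400, (E,hash)→5960, (D,merge)→16960, (E,nl)→36440, (D,nl)→50280; best=3960 via (D,hash)
  {ABD}: card=2400; try (B,hash)→1040, (B,merge)→1680, (A,hash)→3040, (B,nl_idx)→3560, (B,nl)→5240, (A,nl_idx)→8560 …(+2); best=1040 via (B,hash)
  {ACE}: card=3600; try (C,hash)→5880, (E,hash)→7320, (E,merge)→8160, (C,merge)→18030, (E,nl)→109560, (C,nl)→182280; best=5880 via (C,hash)
  {ACDE}: card=3600; try (C,hash)→7560, (E,hash)→8160, (E,merge)→9000, (D,hash)→9960, (C,merge)→19710, (D,merge)→52960 …(+3); best=7560 via (C,hash)
  {ABCD}: card=7200; try (B,hash)→3240, (C,hash)→5840, (B,merge)→6280, (B,nl_idx)→11760, (B,nl)→16800, (C,merge)→33590 …(+1); best=3240 via (B,hash)
  {ABDE}: card=24000; try (B,hash)→5640, (E,hash)→8840, (B,merge)→18640, (B,nl_idx)→35160, (E,merge)→35240, (B,nl)→51960 …(+1); best=5640 via (B,hash)
  {ABCDE}: card=72000; try (B,hash)→11640, (E,hash)→15840, (C,hash)→32040, (B,merge)→54640, (B,nl_idx)→101160, (E,merge)→107040 …(+4); best=11640 via (B,hash)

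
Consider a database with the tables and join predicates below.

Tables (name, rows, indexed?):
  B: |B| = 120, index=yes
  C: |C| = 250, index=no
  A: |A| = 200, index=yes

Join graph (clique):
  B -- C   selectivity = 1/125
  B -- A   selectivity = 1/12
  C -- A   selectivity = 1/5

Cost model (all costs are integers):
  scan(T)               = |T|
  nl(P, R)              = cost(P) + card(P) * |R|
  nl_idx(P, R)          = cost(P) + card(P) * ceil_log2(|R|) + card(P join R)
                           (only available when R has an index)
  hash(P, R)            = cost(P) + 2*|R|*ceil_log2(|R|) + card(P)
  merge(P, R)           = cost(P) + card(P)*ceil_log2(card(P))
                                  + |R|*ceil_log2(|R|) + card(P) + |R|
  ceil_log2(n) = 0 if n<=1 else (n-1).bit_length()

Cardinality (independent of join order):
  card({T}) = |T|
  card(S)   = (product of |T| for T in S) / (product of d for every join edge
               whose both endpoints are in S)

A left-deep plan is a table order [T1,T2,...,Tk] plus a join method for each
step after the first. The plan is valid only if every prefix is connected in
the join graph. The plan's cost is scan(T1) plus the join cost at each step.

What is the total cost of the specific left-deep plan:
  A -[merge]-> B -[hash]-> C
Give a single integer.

8960

step 1: scan A: cost=200, card=200
step 2: join B via merge
    card(P join B) = 200*120/(12) = 2000
    cost = 200 + 200*8 + 120*7 + 200 + 120 = 2960
step 3: join C via hash
    card(P join C) = 2000*250/(125*5) = 800
    cost = 2960 + 2*250*8 + 2000 = 8960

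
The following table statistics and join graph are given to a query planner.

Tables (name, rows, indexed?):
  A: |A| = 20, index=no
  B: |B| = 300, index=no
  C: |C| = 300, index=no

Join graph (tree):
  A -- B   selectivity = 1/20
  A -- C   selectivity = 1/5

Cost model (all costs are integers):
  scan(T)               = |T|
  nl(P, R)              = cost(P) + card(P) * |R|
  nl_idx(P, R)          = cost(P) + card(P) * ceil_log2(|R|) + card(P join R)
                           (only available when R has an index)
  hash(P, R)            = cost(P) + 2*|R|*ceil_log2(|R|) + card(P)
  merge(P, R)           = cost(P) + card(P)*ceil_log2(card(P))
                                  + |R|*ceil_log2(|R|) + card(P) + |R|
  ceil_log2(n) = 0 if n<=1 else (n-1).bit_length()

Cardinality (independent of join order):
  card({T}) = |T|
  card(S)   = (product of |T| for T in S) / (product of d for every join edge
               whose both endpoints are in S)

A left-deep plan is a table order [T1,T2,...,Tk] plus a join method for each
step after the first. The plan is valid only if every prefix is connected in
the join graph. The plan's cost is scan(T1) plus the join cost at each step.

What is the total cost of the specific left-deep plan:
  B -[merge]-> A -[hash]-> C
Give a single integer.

9120

step 1: scan B: cost=300, card=300
step 2: join A via merge
    card(P join A) = 300*20/(20) = 300
    cost = 300 + 300*9 + 20*5 + 300 + 20 = 3420
step 3: join C via hash
    card(P join C) = 300*300/(5) = 18000
    cost = 3420 + 2*300*9 + 300 = 9120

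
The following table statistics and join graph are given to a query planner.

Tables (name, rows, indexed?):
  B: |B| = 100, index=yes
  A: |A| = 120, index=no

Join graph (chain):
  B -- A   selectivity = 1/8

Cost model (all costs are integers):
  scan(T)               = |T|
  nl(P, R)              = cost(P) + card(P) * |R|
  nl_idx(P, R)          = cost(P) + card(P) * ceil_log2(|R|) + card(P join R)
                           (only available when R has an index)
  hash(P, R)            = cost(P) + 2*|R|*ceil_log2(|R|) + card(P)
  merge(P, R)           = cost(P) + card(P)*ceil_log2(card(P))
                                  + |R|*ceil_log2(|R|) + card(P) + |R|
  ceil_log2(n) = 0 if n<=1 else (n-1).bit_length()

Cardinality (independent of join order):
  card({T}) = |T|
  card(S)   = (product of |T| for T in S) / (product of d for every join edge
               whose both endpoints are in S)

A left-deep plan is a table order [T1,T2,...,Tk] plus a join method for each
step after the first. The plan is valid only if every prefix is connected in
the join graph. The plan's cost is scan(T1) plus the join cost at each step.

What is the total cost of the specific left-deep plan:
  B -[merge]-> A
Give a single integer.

1860

step 1: scan B: cost=100, card=100
step 2: join A via merge
    card(P join A) = 100*120/(8) = 1500
    cost = 100 + 100*7 + 120*7 + 100 + 120 = 1860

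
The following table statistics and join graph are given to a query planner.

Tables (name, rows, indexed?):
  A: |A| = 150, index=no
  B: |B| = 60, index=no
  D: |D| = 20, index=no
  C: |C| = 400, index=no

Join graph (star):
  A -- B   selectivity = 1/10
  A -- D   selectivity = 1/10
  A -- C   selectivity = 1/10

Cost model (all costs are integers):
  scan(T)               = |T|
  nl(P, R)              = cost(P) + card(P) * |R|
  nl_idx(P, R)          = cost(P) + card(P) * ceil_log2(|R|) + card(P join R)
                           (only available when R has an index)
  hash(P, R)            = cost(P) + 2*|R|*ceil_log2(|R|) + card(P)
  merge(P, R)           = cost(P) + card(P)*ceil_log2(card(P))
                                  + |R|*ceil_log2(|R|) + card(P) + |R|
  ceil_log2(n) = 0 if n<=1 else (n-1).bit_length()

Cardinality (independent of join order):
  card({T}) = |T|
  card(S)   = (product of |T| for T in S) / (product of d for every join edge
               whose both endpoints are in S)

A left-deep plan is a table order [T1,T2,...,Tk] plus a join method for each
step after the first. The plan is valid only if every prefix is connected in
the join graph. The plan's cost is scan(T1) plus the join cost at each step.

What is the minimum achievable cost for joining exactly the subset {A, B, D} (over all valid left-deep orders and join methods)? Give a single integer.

Selinger DP over subsets of {A,B,D}:
  {A}: scan cost=150, card=150
  {B}: scan cost=60, card=60
  {D}: scan cost=20, card=20
  {AB}: card=900; try (B,hash)→1020, (A,merge)→1830, (B,merge)→1920, (A,hash)→2520, (A,nl)→9060, (B,nl)→9150; best=1020 via (B,hash)
  {AD}: card=300; try (D,hash)→500, (A,merge)→1490, (D,merge)→1620, (A,hash)→2440, (A,nl)→3020, (D,nl)→3150; best=500 via (D,hash)
  {ABD}: card=1800; try (B,hash)→1520, (D,hash)→2120, (B,merge)→3920, (D,merge)→11040, (B,nl)→18500, (D,nl)→19020; best=1520 via (B,hash)

1520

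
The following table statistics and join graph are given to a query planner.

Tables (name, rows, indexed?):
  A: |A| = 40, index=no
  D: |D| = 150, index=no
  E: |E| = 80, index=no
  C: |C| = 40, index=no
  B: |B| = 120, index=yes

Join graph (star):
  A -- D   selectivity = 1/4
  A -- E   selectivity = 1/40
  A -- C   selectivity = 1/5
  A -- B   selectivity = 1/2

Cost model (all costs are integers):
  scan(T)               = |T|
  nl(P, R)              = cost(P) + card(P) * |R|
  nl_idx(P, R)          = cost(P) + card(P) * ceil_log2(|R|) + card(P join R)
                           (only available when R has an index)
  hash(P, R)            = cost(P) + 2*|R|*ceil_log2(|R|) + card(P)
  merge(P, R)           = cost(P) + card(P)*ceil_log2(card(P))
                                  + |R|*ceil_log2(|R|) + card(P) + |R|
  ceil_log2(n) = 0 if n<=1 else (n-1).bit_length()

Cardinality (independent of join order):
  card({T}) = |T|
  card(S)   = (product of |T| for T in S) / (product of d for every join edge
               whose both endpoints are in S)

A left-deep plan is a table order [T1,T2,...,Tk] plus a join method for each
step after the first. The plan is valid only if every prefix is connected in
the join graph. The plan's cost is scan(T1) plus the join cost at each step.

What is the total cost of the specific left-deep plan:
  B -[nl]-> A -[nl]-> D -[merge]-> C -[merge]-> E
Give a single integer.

17105840

step 1: scan B: cost=120, card=120
step 2: join A via nl
    card(P join A) = 120*40/(2) = 2400
    cost = 120 + 120*40 = 4920
step 3: join D via nl
    card(P join D) = 2400*150/(4) = 90000
    cost = 4920 + 2400*150 = 364920
step 4: join C via merge
    card(P join C) = 90000*40/(5) = 720000
    cost = 364920 + 90000*17 + 40*6 + 90000 + 40 = 1985200
step 5: join E via merge
    card(P join E) = 720000*80/(40) = 1440000
    cost = 1985200 + 720000*20 + 80*7 + 720000 + 80 = 17105840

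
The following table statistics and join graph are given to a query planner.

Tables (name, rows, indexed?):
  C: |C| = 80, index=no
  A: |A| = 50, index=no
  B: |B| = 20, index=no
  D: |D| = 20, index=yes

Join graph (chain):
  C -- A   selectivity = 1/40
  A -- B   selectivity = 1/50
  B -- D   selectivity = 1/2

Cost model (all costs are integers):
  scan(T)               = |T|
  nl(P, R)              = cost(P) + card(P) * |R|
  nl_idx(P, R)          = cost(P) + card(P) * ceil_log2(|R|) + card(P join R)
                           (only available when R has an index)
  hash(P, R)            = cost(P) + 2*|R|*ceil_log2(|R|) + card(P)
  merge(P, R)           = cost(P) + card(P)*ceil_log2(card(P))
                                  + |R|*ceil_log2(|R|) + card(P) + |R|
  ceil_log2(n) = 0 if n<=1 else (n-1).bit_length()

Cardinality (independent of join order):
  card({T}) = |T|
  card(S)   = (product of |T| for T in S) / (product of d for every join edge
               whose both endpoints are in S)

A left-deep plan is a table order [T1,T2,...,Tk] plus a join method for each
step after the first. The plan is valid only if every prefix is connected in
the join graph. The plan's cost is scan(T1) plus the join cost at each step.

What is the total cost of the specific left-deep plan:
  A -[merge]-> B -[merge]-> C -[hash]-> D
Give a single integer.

1520

step 1: scan A: cost=50, card=50
step 2: join B via merge
    card(P join B) = 50*20/(50) = 20
    cost = 50 + 50*6 + 20*5 + 50 + 20 = 520
step 3: join C via merge
    card(P join C) = 20*80/(40) = 40
    cost = 520 + 20*5 + 80*7 + 20 + 80 = 1280
step 4: join D via hash
    card(P join D) = 40*20/(2) = 400
    cost = 1280 + 2*20*5 + 40 = 1520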